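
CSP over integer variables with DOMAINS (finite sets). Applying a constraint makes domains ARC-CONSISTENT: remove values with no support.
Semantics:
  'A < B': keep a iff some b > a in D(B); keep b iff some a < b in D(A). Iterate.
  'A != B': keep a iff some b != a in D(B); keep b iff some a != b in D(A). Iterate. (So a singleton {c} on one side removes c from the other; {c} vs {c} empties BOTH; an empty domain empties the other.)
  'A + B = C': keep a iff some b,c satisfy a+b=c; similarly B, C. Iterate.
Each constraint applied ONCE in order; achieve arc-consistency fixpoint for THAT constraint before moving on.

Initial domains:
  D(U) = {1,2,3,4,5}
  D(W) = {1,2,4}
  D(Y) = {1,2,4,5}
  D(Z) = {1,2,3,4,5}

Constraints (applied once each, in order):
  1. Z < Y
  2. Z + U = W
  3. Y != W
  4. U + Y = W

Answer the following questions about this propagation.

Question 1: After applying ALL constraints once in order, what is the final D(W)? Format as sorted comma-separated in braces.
Answer: {4}

Derivation:
Constraint 1 (Z < Y) on D(Z)={1,2,3,4,5} D(Y)={1,2,4,5}: Z {1,2,3,4,5}->{1,2,3,4}; Y {1,2,4,5}->{2,4,5}
Constraint 2 (Z + U = W) on D(Z)={1,2,3,4} D(U)={1,2,3,4,5} D(W)={1,2,4}: Z {1,2,3,4}->{1,2,3}; U {1,2,3,4,5}->{1,2,3}; W {1,2,4}->{2,4}
Constraint 3 (Y != W) on D(Y)={2,4,5} D(W)={2,4}: no change
Constraint 4 (U + Y = W) on D(U)={1,2,3} D(Y)={2,4,5} D(W)={2,4}: U {1,2,3}->{2}; Y {2,4,5}->{2}; W {2,4}->{4}
So after all 4 constraints: D(W) = {4}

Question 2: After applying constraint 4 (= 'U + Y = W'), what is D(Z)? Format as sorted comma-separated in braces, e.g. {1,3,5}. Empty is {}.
Constraint 1 (Z < Y) on D(Z)={1,2,3,4,5} D(Y)={1,2,4,5}: Z {1,2,3,4,5}->{1,2,3,4}; Y {1,2,4,5}->{2,4,5}
Constraint 2 (Z + U = W) on D(Z)={1,2,3,4} D(U)={1,2,3,4,5} D(W)={1,2,4}: Z {1,2,3,4}->{1,2,3}; U {1,2,3,4,5}->{1,2,3}; W {1,2,4}->{2,4}
Constraint 3 (Y != W) on D(Y)={2,4,5} D(W)={2,4}: no change
Constraint 4 (U + Y = W) on D(U)={1,2,3} D(Y)={2,4,5} D(W)={2,4}: U {1,2,3}->{2}; Y {2,4,5}->{2}; W {2,4}->{4}
So after constraint 4: D(Z) = {1,2,3}

Answer: {1,2,3}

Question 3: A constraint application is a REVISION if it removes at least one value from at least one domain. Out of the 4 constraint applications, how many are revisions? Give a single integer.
Constraint 1 (Z < Y) on D(Z)={1,2,3,4,5} D(Y)={1,2,4,5}: Z {1,2,3,4,5}->{1,2,3,4}; Y {1,2,4,5}->{2,4,5} => REVISION
Constraint 2 (Z + U = W) on D(Z)={1,2,3,4} D(U)={1,2,3,4,5} D(W)={1,2,4}: Z {1,2,3,4}->{1,2,3}; U {1,2,3,4,5}->{1,2,3}; W {1,2,4}->{2,4} => REVISION
Constraint 3 (Y != W) on D(Y)={2,4,5} D(W)={2,4}: no change => not a revision
Constraint 4 (U + Y = W) on D(U)={1,2,3} D(Y)={2,4,5} D(W)={2,4}: U {1,2,3}->{2}; Y {2,4,5}->{2}; W {2,4}->{4} => REVISION
Total revisions = 3

Answer: 3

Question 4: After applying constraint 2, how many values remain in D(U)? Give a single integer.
Constraint 1 (Z < Y) on D(Z)={1,2,3,4,5} D(Y)={1,2,4,5}: Z {1,2,3,4,5}->{1,2,3,4}; Y {1,2,4,5}->{2,4,5}
Constraint 2 (Z + U = W) on D(Z)={1,2,3,4} D(U)={1,2,3,4,5} D(W)={1,2,4}: Z {1,2,3,4}->{1,2,3}; U {1,2,3,4,5}->{1,2,3}; W {1,2,4}->{2,4}
So after constraint 2: D(U)={1,2,3}, size = 3

Answer: 3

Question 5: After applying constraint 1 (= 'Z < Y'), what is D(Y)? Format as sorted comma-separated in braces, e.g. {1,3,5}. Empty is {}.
Constraint 1 (Z < Y) on D(Z)={1,2,3,4,5} D(Y)={1,2,4,5}: Z {1,2,3,4,5}->{1,2,3,4}; Y {1,2,4,5}->{2,4,5}
So after constraint 1: D(Y) = {2,4,5}

Answer: {2,4,5}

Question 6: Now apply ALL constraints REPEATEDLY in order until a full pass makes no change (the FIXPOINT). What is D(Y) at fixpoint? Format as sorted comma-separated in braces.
pass 0 (initial): D(Y)={1,2,4,5}
pass 1: U {1,2,3,4,5}->{2}; W {1,2,4}->{4}; Y {1,2,4,5}->{2}; Z {1,2,3,4,5}->{1,2,3}
pass 2: U {2}->{}; W {4}->{}; Y {2}->{}; Z {1,2,3}->{}
pass 3: no change
Fixpoint after 3 passes: D(Y) = {}

Answer: {}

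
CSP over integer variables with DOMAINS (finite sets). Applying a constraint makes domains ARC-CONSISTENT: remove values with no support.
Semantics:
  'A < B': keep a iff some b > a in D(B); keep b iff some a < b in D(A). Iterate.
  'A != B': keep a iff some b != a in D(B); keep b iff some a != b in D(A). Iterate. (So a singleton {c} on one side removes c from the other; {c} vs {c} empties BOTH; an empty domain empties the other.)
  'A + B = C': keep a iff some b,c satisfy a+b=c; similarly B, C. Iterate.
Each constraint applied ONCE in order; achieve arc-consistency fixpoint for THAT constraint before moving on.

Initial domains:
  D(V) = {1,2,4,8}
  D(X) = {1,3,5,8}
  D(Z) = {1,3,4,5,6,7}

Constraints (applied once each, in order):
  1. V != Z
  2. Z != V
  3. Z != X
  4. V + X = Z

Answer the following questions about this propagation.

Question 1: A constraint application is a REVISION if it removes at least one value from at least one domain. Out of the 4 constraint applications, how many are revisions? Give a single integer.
Constraint 1 (V != Z) on D(V)={1,2,4,8} D(Z)={1,3,4,5,6,7}: no change => not a revision
Constraint 2 (Z != V) on D(Z)={1,3,4,5,6,7} D(V)={1,2,4,8}: no change => not a revision
Constraint 3 (Z != X) on D(Z)={1,3,4,5,6,7} D(X)={1,3,5,8}: no change => not a revision
Constraint 4 (V + X = Z) on D(V)={1,2,4,8} D(X)={1,3,5,8} D(Z)={1,3,4,5,6,7}: V {1,2,4,8}->{1,2,4}; X {1,3,5,8}->{1,3,5}; Z {1,3,4,5,6,7}->{3,4,5,6,7} => REVISION
Total revisions = 1

Answer: 1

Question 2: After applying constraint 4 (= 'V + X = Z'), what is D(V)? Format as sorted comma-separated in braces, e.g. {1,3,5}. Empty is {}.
Answer: {1,2,4}

Derivation:
Constraint 1 (V != Z) on D(V)={1,2,4,8} D(Z)={1,3,4,5,6,7}: no change
Constraint 2 (Z != V) on D(Z)={1,3,4,5,6,7} D(V)={1,2,4,8}: no change
Constraint 3 (Z != X) on D(Z)={1,3,4,5,6,7} D(X)={1,3,5,8}: no change
Constraint 4 (V + X = Z) on D(V)={1,2,4,8} D(X)={1,3,5,8} D(Z)={1,3,4,5,6,7}: V {1,2,4,8}->{1,2,4}; X {1,3,5,8}->{1,3,5}; Z {1,3,4,5,6,7}->{3,4,5,6,7}
So after constraint 4: D(V) = {1,2,4}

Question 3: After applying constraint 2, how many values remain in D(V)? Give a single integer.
Constraint 1 (V != Z) on D(V)={1,2,4,8} D(Z)={1,3,4,5,6,7}: no change
Constraint 2 (Z != V) on D(Z)={1,3,4,5,6,7} D(V)={1,2,4,8}: no change
So after constraint 2: D(V)={1,2,4,8}, size = 4

Answer: 4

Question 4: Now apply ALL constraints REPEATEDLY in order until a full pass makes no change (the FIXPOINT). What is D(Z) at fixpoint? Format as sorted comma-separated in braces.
Answer: {3,4,5,6,7}

Derivation:
pass 0 (initial): D(Z)={1,3,4,5,6,7}
pass 1: V {1,2,4,8}->{1,2,4}; X {1,3,5,8}->{1,3,5}; Z {1,3,4,5,6,7}->{3,4,5,6,7}
pass 2: no change
Fixpoint after 2 passes: D(Z) = {3,4,5,6,7}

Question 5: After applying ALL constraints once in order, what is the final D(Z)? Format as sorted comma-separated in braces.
Answer: {3,4,5,6,7}

Derivation:
Constraint 1 (V != Z) on D(V)={1,2,4,8} D(Z)={1,3,4,5,6,7}: no change
Constraint 2 (Z != V) on D(Z)={1,3,4,5,6,7} D(V)={1,2,4,8}: no change
Constraint 3 (Z != X) on D(Z)={1,3,4,5,6,7} D(X)={1,3,5,8}: no change
Constraint 4 (V + X = Z) on D(V)={1,2,4,8} D(X)={1,3,5,8} D(Z)={1,3,4,5,6,7}: V {1,2,4,8}->{1,2,4}; X {1,3,5,8}->{1,3,5}; Z {1,3,4,5,6,7}->{3,4,5,6,7}
So after all 4 constraints: D(Z) = {3,4,5,6,7}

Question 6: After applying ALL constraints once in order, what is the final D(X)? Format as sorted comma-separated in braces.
Answer: {1,3,5}

Derivation:
Constraint 1 (V != Z) on D(V)={1,2,4,8} D(Z)={1,3,4,5,6,7}: no change
Constraint 2 (Z != V) on D(Z)={1,3,4,5,6,7} D(V)={1,2,4,8}: no change
Constraint 3 (Z != X) on D(Z)={1,3,4,5,6,7} D(X)={1,3,5,8}: no change
Constraint 4 (V + X = Z) on D(V)={1,2,4,8} D(X)={1,3,5,8} D(Z)={1,3,4,5,6,7}: V {1,2,4,8}->{1,2,4}; X {1,3,5,8}->{1,3,5}; Z {1,3,4,5,6,7}->{3,4,5,6,7}
So after all 4 constraints: D(X) = {1,3,5}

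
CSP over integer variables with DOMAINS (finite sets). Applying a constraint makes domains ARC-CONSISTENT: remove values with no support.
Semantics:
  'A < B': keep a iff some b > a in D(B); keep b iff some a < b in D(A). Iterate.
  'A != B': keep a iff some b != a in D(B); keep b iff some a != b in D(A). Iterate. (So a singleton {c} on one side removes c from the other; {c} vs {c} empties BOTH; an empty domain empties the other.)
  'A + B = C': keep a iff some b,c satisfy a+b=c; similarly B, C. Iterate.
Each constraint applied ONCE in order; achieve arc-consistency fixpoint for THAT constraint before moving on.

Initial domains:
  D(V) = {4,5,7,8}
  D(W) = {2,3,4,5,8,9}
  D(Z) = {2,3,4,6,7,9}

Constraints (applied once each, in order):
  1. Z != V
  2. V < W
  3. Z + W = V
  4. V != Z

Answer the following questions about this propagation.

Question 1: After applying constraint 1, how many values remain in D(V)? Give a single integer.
Answer: 4

Derivation:
Constraint 1 (Z != V) on D(Z)={2,3,4,6,7,9} D(V)={4,5,7,8}: no change
So after constraint 1: D(V)={4,5,7,8}, size = 4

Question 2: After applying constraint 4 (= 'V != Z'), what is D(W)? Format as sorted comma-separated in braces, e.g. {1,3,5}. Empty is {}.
Constraint 1 (Z != V) on D(Z)={2,3,4,6,7,9} D(V)={4,5,7,8}: no change
Constraint 2 (V < W) on D(V)={4,5,7,8} D(W)={2,3,4,5,8,9}: W {2,3,4,5,8,9}->{5,8,9}
Constraint 3 (Z + W = V) on D(Z)={2,3,4,6,7,9} D(W)={5,8,9} D(V)={4,5,7,8}: Z {2,3,4,6,7,9}->{2,3}; W {5,8,9}->{5}; V {4,5,7,8}->{7,8}
Constraint 4 (V != Z) on D(V)={7,8} D(Z)={2,3}: no change
So after constraint 4: D(W) = {5}

Answer: {5}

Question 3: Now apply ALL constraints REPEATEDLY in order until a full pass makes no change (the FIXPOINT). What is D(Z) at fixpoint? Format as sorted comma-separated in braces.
Answer: {}

Derivation:
pass 0 (initial): D(Z)={2,3,4,6,7,9}
pass 1: V {4,5,7,8}->{7,8}; W {2,3,4,5,8,9}->{5}; Z {2,3,4,6,7,9}->{2,3}
pass 2: V {7,8}->{}; W {5}->{}; Z {2,3}->{}
pass 3: no change
Fixpoint after 3 passes: D(Z) = {}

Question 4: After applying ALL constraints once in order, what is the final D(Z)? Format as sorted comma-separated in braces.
Constraint 1 (Z != V) on D(Z)={2,3,4,6,7,9} D(V)={4,5,7,8}: no change
Constraint 2 (V < W) on D(V)={4,5,7,8} D(W)={2,3,4,5,8,9}: W {2,3,4,5,8,9}->{5,8,9}
Constraint 3 (Z + W = V) on D(Z)={2,3,4,6,7,9} D(W)={5,8,9} D(V)={4,5,7,8}: Z {2,3,4,6,7,9}->{2,3}; W {5,8,9}->{5}; V {4,5,7,8}->{7,8}
Constraint 4 (V != Z) on D(V)={7,8} D(Z)={2,3}: no change
So after all 4 constraints: D(Z) = {2,3}

Answer: {2,3}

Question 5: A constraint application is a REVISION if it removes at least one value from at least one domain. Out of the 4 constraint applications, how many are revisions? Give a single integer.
Constraint 1 (Z != V) on D(Z)={2,3,4,6,7,9} D(V)={4,5,7,8}: no change => not a revision
Constraint 2 (V < W) on D(V)={4,5,7,8} D(W)={2,3,4,5,8,9}: W {2,3,4,5,8,9}->{5,8,9} => REVISION
Constraint 3 (Z + W = V) on D(Z)={2,3,4,6,7,9} D(W)={5,8,9} D(V)={4,5,7,8}: Z {2,3,4,6,7,9}->{2,3}; W {5,8,9}->{5}; V {4,5,7,8}->{7,8} => REVISION
Constraint 4 (V != Z) on D(V)={7,8} D(Z)={2,3}: no change => not a revision
Total revisions = 2

Answer: 2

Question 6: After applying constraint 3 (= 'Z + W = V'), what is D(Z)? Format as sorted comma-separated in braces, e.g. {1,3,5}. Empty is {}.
Constraint 1 (Z != V) on D(Z)={2,3,4,6,7,9} D(V)={4,5,7,8}: no change
Constraint 2 (V < W) on D(V)={4,5,7,8} D(W)={2,3,4,5,8,9}: W {2,3,4,5,8,9}->{5,8,9}
Constraint 3 (Z + W = V) on D(Z)={2,3,4,6,7,9} D(W)={5,8,9} D(V)={4,5,7,8}: Z {2,3,4,6,7,9}->{2,3}; W {5,8,9}->{5}; V {4,5,7,8}->{7,8}
So after constraint 3: D(Z) = {2,3}

Answer: {2,3}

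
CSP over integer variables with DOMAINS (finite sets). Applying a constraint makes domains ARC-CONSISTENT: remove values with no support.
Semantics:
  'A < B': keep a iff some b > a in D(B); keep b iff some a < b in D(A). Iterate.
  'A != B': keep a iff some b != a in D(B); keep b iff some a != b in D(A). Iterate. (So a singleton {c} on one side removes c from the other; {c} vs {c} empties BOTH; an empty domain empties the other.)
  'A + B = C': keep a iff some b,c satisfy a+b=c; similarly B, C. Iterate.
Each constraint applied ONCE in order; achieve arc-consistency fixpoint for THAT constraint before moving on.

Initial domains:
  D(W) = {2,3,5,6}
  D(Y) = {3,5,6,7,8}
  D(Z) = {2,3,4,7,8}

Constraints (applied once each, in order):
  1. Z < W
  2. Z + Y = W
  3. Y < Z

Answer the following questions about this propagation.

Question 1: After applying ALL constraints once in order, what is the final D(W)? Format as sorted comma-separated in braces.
Constraint 1 (Z < W) on D(Z)={2,3,4,7,8} D(W)={2,3,5,6}: Z {2,3,4,7,8}->{2,3,4}; W {2,3,5,6}->{3,5,6}
Constraint 2 (Z + Y = W) on D(Z)={2,3,4} D(Y)={3,5,6,7,8} D(W)={3,5,6}: Z {2,3,4}->{2,3}; Y {3,5,6,7,8}->{3}; W {3,5,6}->{5,6}
Constraint 3 (Y < Z) on D(Y)={3} D(Z)={2,3}: Y {3}->{}; Z {2,3}->{}
So after all 3 constraints: D(W) = {5,6}

Answer: {5,6}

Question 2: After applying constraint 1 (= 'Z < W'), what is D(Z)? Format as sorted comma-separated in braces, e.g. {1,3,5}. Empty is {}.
Answer: {2,3,4}

Derivation:
Constraint 1 (Z < W) on D(Z)={2,3,4,7,8} D(W)={2,3,5,6}: Z {2,3,4,7,8}->{2,3,4}; W {2,3,5,6}->{3,5,6}
So after constraint 1: D(Z) = {2,3,4}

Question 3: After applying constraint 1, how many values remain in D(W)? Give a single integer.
Constraint 1 (Z < W) on D(Z)={2,3,4,7,8} D(W)={2,3,5,6}: Z {2,3,4,7,8}->{2,3,4}; W {2,3,5,6}->{3,5,6}
So after constraint 1: D(W)={3,5,6}, size = 3

Answer: 3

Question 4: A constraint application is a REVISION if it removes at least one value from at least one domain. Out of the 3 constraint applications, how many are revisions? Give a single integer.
Answer: 3

Derivation:
Constraint 1 (Z < W) on D(Z)={2,3,4,7,8} D(W)={2,3,5,6}: Z {2,3,4,7,8}->{2,3,4}; W {2,3,5,6}->{3,5,6} => REVISION
Constraint 2 (Z + Y = W) on D(Z)={2,3,4} D(Y)={3,5,6,7,8} D(W)={3,5,6}: Z {2,3,4}->{2,3}; Y {3,5,6,7,8}->{3}; W {3,5,6}->{5,6} => REVISION
Constraint 3 (Y < Z) on D(Y)={3} D(Z)={2,3}: Y {3}->{}; Z {2,3}->{} => REVISION
Total revisions = 3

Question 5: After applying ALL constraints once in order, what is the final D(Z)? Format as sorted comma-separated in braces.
Answer: {}

Derivation:
Constraint 1 (Z < W) on D(Z)={2,3,4,7,8} D(W)={2,3,5,6}: Z {2,3,4,7,8}->{2,3,4}; W {2,3,5,6}->{3,5,6}
Constraint 2 (Z + Y = W) on D(Z)={2,3,4} D(Y)={3,5,6,7,8} D(W)={3,5,6}: Z {2,3,4}->{2,3}; Y {3,5,6,7,8}->{3}; W {3,5,6}->{5,6}
Constraint 3 (Y < Z) on D(Y)={3} D(Z)={2,3}: Y {3}->{}; Z {2,3}->{}
So after all 3 constraints: D(Z) = {}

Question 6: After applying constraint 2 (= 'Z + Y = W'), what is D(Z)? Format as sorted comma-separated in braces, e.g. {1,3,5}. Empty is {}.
Constraint 1 (Z < W) on D(Z)={2,3,4,7,8} D(W)={2,3,5,6}: Z {2,3,4,7,8}->{2,3,4}; W {2,3,5,6}->{3,5,6}
Constraint 2 (Z + Y = W) on D(Z)={2,3,4} D(Y)={3,5,6,7,8} D(W)={3,5,6}: Z {2,3,4}->{2,3}; Y {3,5,6,7,8}->{3}; W {3,5,6}->{5,6}
So after constraint 2: D(Z) = {2,3}

Answer: {2,3}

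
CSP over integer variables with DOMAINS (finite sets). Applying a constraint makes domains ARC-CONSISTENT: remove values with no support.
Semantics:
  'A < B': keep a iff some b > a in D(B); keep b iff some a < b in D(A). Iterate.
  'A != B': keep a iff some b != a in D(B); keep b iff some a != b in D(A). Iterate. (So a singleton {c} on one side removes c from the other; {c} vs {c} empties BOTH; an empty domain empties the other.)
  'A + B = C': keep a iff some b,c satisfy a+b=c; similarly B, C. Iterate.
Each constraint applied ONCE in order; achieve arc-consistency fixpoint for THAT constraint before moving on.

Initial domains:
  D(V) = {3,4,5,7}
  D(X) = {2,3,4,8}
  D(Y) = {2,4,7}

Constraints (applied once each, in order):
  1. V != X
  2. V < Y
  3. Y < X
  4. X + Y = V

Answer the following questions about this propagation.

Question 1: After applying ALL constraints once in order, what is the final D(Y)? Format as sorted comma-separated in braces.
Answer: {}

Derivation:
Constraint 1 (V != X) on D(V)={3,4,5,7} D(X)={2,3,4,8}: no change
Constraint 2 (V < Y) on D(V)={3,4,5,7} D(Y)={2,4,7}: V {3,4,5,7}->{3,4,5}; Y {2,4,7}->{4,7}
Constraint 3 (Y < X) on D(Y)={4,7} D(X)={2,3,4,8}: X {2,3,4,8}->{8}
Constraint 4 (X + Y = V) on D(X)={8} D(Y)={4,7} D(V)={3,4,5}: X {8}->{}; Y {4,7}->{}; V {3,4,5}->{}
So after all 4 constraints: D(Y) = {}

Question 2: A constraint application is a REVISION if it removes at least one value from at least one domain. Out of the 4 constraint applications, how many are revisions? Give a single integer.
Constraint 1 (V != X) on D(V)={3,4,5,7} D(X)={2,3,4,8}: no change => not a revision
Constraint 2 (V < Y) on D(V)={3,4,5,7} D(Y)={2,4,7}: V {3,4,5,7}->{3,4,5}; Y {2,4,7}->{4,7} => REVISION
Constraint 3 (Y < X) on D(Y)={4,7} D(X)={2,3,4,8}: X {2,3,4,8}->{8} => REVISION
Constraint 4 (X + Y = V) on D(X)={8} D(Y)={4,7} D(V)={3,4,5}: X {8}->{}; Y {4,7}->{}; V {3,4,5}->{} => REVISION
Total revisions = 3

Answer: 3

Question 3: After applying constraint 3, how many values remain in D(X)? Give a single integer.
Answer: 1

Derivation:
Constraint 1 (V != X) on D(V)={3,4,5,7} D(X)={2,3,4,8}: no change
Constraint 2 (V < Y) on D(V)={3,4,5,7} D(Y)={2,4,7}: V {3,4,5,7}->{3,4,5}; Y {2,4,7}->{4,7}
Constraint 3 (Y < X) on D(Y)={4,7} D(X)={2,3,4,8}: X {2,3,4,8}->{8}
So after constraint 3: D(X)={8}, size = 1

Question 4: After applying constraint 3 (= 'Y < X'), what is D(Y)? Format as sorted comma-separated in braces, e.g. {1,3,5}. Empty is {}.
Answer: {4,7}

Derivation:
Constraint 1 (V != X) on D(V)={3,4,5,7} D(X)={2,3,4,8}: no change
Constraint 2 (V < Y) on D(V)={3,4,5,7} D(Y)={2,4,7}: V {3,4,5,7}->{3,4,5}; Y {2,4,7}->{4,7}
Constraint 3 (Y < X) on D(Y)={4,7} D(X)={2,3,4,8}: X {2,3,4,8}->{8}
So after constraint 3: D(Y) = {4,7}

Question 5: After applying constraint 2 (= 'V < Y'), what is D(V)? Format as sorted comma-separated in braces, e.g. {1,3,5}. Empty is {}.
Answer: {3,4,5}

Derivation:
Constraint 1 (V != X) on D(V)={3,4,5,7} D(X)={2,3,4,8}: no change
Constraint 2 (V < Y) on D(V)={3,4,5,7} D(Y)={2,4,7}: V {3,4,5,7}->{3,4,5}; Y {2,4,7}->{4,7}
So after constraint 2: D(V) = {3,4,5}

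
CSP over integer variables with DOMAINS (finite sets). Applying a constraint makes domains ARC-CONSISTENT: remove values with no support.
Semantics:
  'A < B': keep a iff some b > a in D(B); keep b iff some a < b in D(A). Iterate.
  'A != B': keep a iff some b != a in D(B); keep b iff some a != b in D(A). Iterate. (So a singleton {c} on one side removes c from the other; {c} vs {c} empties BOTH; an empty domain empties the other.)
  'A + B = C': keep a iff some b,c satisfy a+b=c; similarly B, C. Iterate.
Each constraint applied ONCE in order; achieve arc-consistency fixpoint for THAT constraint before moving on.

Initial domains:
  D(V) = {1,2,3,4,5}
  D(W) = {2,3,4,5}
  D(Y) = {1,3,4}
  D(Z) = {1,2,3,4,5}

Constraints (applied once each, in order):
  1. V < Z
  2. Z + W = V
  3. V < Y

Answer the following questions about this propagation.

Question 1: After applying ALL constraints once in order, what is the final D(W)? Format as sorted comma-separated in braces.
Answer: {2}

Derivation:
Constraint 1 (V < Z) on D(V)={1,2,3,4,5} D(Z)={1,2,3,4,5}: V {1,2,3,4,5}->{1,2,3,4}; Z {1,2,3,4,5}->{2,3,4,5}
Constraint 2 (Z + W = V) on D(Z)={2,3,4,5} D(W)={2,3,4,5} D(V)={1,2,3,4}: Z {2,3,4,5}->{2}; W {2,3,4,5}->{2}; V {1,2,3,4}->{4}
Constraint 3 (V < Y) on D(V)={4} D(Y)={1,3,4}: V {4}->{}; Y {1,3,4}->{}
So after all 3 constraints: D(W) = {2}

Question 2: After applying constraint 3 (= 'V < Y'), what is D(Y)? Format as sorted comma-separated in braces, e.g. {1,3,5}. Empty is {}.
Constraint 1 (V < Z) on D(V)={1,2,3,4,5} D(Z)={1,2,3,4,5}: V {1,2,3,4,5}->{1,2,3,4}; Z {1,2,3,4,5}->{2,3,4,5}
Constraint 2 (Z + W = V) on D(Z)={2,3,4,5} D(W)={2,3,4,5} D(V)={1,2,3,4}: Z {2,3,4,5}->{2}; W {2,3,4,5}->{2}; V {1,2,3,4}->{4}
Constraint 3 (V < Y) on D(V)={4} D(Y)={1,3,4}: V {4}->{}; Y {1,3,4}->{}
So after constraint 3: D(Y) = {}

Answer: {}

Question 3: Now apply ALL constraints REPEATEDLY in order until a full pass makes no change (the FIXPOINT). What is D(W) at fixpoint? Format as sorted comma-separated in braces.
Answer: {}

Derivation:
pass 0 (initial): D(W)={2,3,4,5}
pass 1: V {1,2,3,4,5}->{}; W {2,3,4,5}->{2}; Y {1,3,4}->{}; Z {1,2,3,4,5}->{2}
pass 2: W {2}->{}; Z {2}->{}
pass 3: no change
Fixpoint after 3 passes: D(W) = {}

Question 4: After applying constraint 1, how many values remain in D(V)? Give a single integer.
Answer: 4

Derivation:
Constraint 1 (V < Z) on D(V)={1,2,3,4,5} D(Z)={1,2,3,4,5}: V {1,2,3,4,5}->{1,2,3,4}; Z {1,2,3,4,5}->{2,3,4,5}
So after constraint 1: D(V)={1,2,3,4}, size = 4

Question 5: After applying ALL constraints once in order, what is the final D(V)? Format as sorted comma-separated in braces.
Answer: {}

Derivation:
Constraint 1 (V < Z) on D(V)={1,2,3,4,5} D(Z)={1,2,3,4,5}: V {1,2,3,4,5}->{1,2,3,4}; Z {1,2,3,4,5}->{2,3,4,5}
Constraint 2 (Z + W = V) on D(Z)={2,3,4,5} D(W)={2,3,4,5} D(V)={1,2,3,4}: Z {2,3,4,5}->{2}; W {2,3,4,5}->{2}; V {1,2,3,4}->{4}
Constraint 3 (V < Y) on D(V)={4} D(Y)={1,3,4}: V {4}->{}; Y {1,3,4}->{}
So after all 3 constraints: D(V) = {}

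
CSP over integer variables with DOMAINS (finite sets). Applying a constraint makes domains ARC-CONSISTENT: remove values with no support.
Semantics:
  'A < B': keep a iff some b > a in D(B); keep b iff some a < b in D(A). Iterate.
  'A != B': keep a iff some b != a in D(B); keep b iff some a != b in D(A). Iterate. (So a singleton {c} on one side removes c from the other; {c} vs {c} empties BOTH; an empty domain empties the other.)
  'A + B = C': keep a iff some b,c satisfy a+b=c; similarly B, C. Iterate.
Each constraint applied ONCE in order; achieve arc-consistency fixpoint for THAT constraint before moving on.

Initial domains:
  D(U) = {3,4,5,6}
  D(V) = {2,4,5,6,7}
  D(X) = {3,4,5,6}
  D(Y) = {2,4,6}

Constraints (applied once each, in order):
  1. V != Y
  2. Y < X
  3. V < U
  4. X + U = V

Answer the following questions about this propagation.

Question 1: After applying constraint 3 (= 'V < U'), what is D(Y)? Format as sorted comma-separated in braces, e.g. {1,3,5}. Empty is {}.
Constraint 1 (V != Y) on D(V)={2,4,5,6,7} D(Y)={2,4,6}: no change
Constraint 2 (Y < X) on D(Y)={2,4,6} D(X)={3,4,5,6}: Y {2,4,6}->{2,4}
Constraint 3 (V < U) on D(V)={2,4,5,6,7} D(U)={3,4,5,6}: V {2,4,5,6,7}->{2,4,5}
So after constraint 3: D(Y) = {2,4}

Answer: {2,4}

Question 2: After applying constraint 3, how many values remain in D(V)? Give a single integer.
Constraint 1 (V != Y) on D(V)={2,4,5,6,7} D(Y)={2,4,6}: no change
Constraint 2 (Y < X) on D(Y)={2,4,6} D(X)={3,4,5,6}: Y {2,4,6}->{2,4}
Constraint 3 (V < U) on D(V)={2,4,5,6,7} D(U)={3,4,5,6}: V {2,4,5,6,7}->{2,4,5}
So after constraint 3: D(V)={2,4,5}, size = 3

Answer: 3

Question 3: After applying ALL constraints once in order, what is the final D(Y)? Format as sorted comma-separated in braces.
Answer: {2,4}

Derivation:
Constraint 1 (V != Y) on D(V)={2,4,5,6,7} D(Y)={2,4,6}: no change
Constraint 2 (Y < X) on D(Y)={2,4,6} D(X)={3,4,5,6}: Y {2,4,6}->{2,4}
Constraint 3 (V < U) on D(V)={2,4,5,6,7} D(U)={3,4,5,6}: V {2,4,5,6,7}->{2,4,5}
Constraint 4 (X + U = V) on D(X)={3,4,5,6} D(U)={3,4,5,6} D(V)={2,4,5}: X {3,4,5,6}->{}; U {3,4,5,6}->{}; V {2,4,5}->{}
So after all 4 constraints: D(Y) = {2,4}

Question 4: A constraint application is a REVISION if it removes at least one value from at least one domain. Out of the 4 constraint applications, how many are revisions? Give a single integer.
Answer: 3

Derivation:
Constraint 1 (V != Y) on D(V)={2,4,5,6,7} D(Y)={2,4,6}: no change => not a revision
Constraint 2 (Y < X) on D(Y)={2,4,6} D(X)={3,4,5,6}: Y {2,4,6}->{2,4} => REVISION
Constraint 3 (V < U) on D(V)={2,4,5,6,7} D(U)={3,4,5,6}: V {2,4,5,6,7}->{2,4,5} => REVISION
Constraint 4 (X + U = V) on D(X)={3,4,5,6} D(U)={3,4,5,6} D(V)={2,4,5}: X {3,4,5,6}->{}; U {3,4,5,6}->{}; V {2,4,5}->{} => REVISION
Total revisions = 3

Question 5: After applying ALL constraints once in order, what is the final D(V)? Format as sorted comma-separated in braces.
Answer: {}

Derivation:
Constraint 1 (V != Y) on D(V)={2,4,5,6,7} D(Y)={2,4,6}: no change
Constraint 2 (Y < X) on D(Y)={2,4,6} D(X)={3,4,5,6}: Y {2,4,6}->{2,4}
Constraint 3 (V < U) on D(V)={2,4,5,6,7} D(U)={3,4,5,6}: V {2,4,5,6,7}->{2,4,5}
Constraint 4 (X + U = V) on D(X)={3,4,5,6} D(U)={3,4,5,6} D(V)={2,4,5}: X {3,4,5,6}->{}; U {3,4,5,6}->{}; V {2,4,5}->{}
So after all 4 constraints: D(V) = {}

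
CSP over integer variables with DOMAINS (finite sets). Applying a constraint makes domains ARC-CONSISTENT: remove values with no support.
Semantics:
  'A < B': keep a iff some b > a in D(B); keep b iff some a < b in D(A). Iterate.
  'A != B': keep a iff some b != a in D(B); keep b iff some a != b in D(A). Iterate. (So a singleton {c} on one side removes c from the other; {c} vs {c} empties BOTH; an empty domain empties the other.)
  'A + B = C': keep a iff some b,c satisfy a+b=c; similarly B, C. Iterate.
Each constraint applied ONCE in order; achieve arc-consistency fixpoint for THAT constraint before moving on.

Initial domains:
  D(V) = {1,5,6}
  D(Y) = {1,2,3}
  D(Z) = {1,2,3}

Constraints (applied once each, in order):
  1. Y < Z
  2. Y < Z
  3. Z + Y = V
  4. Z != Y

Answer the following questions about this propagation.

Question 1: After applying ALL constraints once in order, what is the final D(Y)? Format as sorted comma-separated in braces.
Constraint 1 (Y < Z) on D(Y)={1,2,3} D(Z)={1,2,3}: Y {1,2,3}->{1,2}; Z {1,2,3}->{2,3}
Constraint 2 (Y < Z) on D(Y)={1,2} D(Z)={2,3}: no change
Constraint 3 (Z + Y = V) on D(Z)={2,3} D(Y)={1,2} D(V)={1,5,6}: Z {2,3}->{3}; Y {1,2}->{2}; V {1,5,6}->{5}
Constraint 4 (Z != Y) on D(Z)={3} D(Y)={2}: no change
So after all 4 constraints: D(Y) = {2}

Answer: {2}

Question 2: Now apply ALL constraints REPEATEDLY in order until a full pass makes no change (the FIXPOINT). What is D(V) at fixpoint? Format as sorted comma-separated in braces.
Answer: {5}

Derivation:
pass 0 (initial): D(V)={1,5,6}
pass 1: V {1,5,6}->{5}; Y {1,2,3}->{2}; Z {1,2,3}->{3}
pass 2: no change
Fixpoint after 2 passes: D(V) = {5}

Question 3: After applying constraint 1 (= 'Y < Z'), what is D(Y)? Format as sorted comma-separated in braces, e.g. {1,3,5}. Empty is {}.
Constraint 1 (Y < Z) on D(Y)={1,2,3} D(Z)={1,2,3}: Y {1,2,3}->{1,2}; Z {1,2,3}->{2,3}
So after constraint 1: D(Y) = {1,2}

Answer: {1,2}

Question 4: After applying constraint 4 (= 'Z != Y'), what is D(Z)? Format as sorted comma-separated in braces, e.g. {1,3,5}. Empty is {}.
Constraint 1 (Y < Z) on D(Y)={1,2,3} D(Z)={1,2,3}: Y {1,2,3}->{1,2}; Z {1,2,3}->{2,3}
Constraint 2 (Y < Z) on D(Y)={1,2} D(Z)={2,3}: no change
Constraint 3 (Z + Y = V) on D(Z)={2,3} D(Y)={1,2} D(V)={1,5,6}: Z {2,3}->{3}; Y {1,2}->{2}; V {1,5,6}->{5}
Constraint 4 (Z != Y) on D(Z)={3} D(Y)={2}: no change
So after constraint 4: D(Z) = {3}

Answer: {3}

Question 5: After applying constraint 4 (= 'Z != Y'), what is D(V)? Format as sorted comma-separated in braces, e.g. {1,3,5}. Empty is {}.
Constraint 1 (Y < Z) on D(Y)={1,2,3} D(Z)={1,2,3}: Y {1,2,3}->{1,2}; Z {1,2,3}->{2,3}
Constraint 2 (Y < Z) on D(Y)={1,2} D(Z)={2,3}: no change
Constraint 3 (Z + Y = V) on D(Z)={2,3} D(Y)={1,2} D(V)={1,5,6}: Z {2,3}->{3}; Y {1,2}->{2}; V {1,5,6}->{5}
Constraint 4 (Z != Y) on D(Z)={3} D(Y)={2}: no change
So after constraint 4: D(V) = {5}

Answer: {5}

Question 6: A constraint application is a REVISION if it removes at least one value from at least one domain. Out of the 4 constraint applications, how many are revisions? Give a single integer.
Constraint 1 (Y < Z) on D(Y)={1,2,3} D(Z)={1,2,3}: Y {1,2,3}->{1,2}; Z {1,2,3}->{2,3} => REVISION
Constraint 2 (Y < Z) on D(Y)={1,2} D(Z)={2,3}: no change => not a revision
Constraint 3 (Z + Y = V) on D(Z)={2,3} D(Y)={1,2} D(V)={1,5,6}: Z {2,3}->{3}; Y {1,2}->{2}; V {1,5,6}->{5} => REVISION
Constraint 4 (Z != Y) on D(Z)={3} D(Y)={2}: no change => not a revision
Total revisions = 2

Answer: 2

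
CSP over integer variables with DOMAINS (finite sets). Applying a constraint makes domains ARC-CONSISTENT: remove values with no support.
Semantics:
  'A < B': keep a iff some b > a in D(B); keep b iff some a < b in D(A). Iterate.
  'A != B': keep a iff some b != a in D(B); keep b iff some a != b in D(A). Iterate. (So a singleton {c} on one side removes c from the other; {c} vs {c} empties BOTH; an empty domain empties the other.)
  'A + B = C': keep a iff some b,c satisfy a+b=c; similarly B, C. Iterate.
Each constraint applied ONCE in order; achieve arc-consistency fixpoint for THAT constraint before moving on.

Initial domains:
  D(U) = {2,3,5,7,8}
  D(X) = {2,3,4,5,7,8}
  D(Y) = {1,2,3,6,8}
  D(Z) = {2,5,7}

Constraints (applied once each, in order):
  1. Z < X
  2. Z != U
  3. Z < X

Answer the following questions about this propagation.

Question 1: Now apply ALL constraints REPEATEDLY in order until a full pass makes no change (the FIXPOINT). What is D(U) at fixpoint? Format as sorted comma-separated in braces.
Answer: {2,3,5,7,8}

Derivation:
pass 0 (initial): D(U)={2,3,5,7,8}
pass 1: X {2,3,4,5,7,8}->{3,4,5,7,8}
pass 2: no change
Fixpoint after 2 passes: D(U) = {2,3,5,7,8}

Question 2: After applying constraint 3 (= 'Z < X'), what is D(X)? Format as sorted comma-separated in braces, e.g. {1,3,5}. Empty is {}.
Answer: {3,4,5,7,8}

Derivation:
Constraint 1 (Z < X) on D(Z)={2,5,7} D(X)={2,3,4,5,7,8}: X {2,3,4,5,7,8}->{3,4,5,7,8}
Constraint 2 (Z != U) on D(Z)={2,5,7} D(U)={2,3,5,7,8}: no change
Constraint 3 (Z < X) on D(Z)={2,5,7} D(X)={3,4,5,7,8}: no change
So after constraint 3: D(X) = {3,4,5,7,8}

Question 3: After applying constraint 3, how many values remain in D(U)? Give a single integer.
Answer: 5

Derivation:
Constraint 1 (Z < X) on D(Z)={2,5,7} D(X)={2,3,4,5,7,8}: X {2,3,4,5,7,8}->{3,4,5,7,8}
Constraint 2 (Z != U) on D(Z)={2,5,7} D(U)={2,3,5,7,8}: no change
Constraint 3 (Z < X) on D(Z)={2,5,7} D(X)={3,4,5,7,8}: no change
So after constraint 3: D(U)={2,3,5,7,8}, size = 5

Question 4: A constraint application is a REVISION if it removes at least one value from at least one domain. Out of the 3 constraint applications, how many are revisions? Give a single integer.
Constraint 1 (Z < X) on D(Z)={2,5,7} D(X)={2,3,4,5,7,8}: X {2,3,4,5,7,8}->{3,4,5,7,8} => REVISION
Constraint 2 (Z != U) on D(Z)={2,5,7} D(U)={2,3,5,7,8}: no change => not a revision
Constraint 3 (Z < X) on D(Z)={2,5,7} D(X)={3,4,5,7,8}: no change => not a revision
Total revisions = 1

Answer: 1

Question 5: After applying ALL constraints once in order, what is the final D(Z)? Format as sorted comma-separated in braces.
Constraint 1 (Z < X) on D(Z)={2,5,7} D(X)={2,3,4,5,7,8}: X {2,3,4,5,7,8}->{3,4,5,7,8}
Constraint 2 (Z != U) on D(Z)={2,5,7} D(U)={2,3,5,7,8}: no change
Constraint 3 (Z < X) on D(Z)={2,5,7} D(X)={3,4,5,7,8}: no change
So after all 3 constraints: D(Z) = {2,5,7}

Answer: {2,5,7}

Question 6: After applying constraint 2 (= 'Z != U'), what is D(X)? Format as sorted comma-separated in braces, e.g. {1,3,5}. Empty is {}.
Answer: {3,4,5,7,8}

Derivation:
Constraint 1 (Z < X) on D(Z)={2,5,7} D(X)={2,3,4,5,7,8}: X {2,3,4,5,7,8}->{3,4,5,7,8}
Constraint 2 (Z != U) on D(Z)={2,5,7} D(U)={2,3,5,7,8}: no change
So after constraint 2: D(X) = {3,4,5,7,8}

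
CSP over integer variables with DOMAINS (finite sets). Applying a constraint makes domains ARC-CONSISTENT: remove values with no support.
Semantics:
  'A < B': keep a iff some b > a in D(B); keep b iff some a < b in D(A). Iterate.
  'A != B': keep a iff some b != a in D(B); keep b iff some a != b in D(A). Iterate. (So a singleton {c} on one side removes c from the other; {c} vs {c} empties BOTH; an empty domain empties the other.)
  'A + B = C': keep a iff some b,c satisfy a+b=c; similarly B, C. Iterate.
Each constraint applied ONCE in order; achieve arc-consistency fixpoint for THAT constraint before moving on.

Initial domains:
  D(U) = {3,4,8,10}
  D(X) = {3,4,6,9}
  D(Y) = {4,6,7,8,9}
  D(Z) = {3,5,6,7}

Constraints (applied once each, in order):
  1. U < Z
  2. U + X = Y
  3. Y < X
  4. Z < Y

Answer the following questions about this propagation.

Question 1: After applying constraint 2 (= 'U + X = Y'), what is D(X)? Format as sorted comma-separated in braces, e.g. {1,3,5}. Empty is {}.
Constraint 1 (U < Z) on D(U)={3,4,8,10} D(Z)={3,5,6,7}: U {3,4,8,10}->{3,4}; Z {3,5,6,7}->{5,6,7}
Constraint 2 (U + X = Y) on D(U)={3,4} D(X)={3,4,6,9} D(Y)={4,6,7,8,9}: X {3,4,6,9}->{3,4,6}; Y {4,6,7,8,9}->{6,7,8,9}
So after constraint 2: D(X) = {3,4,6}

Answer: {3,4,6}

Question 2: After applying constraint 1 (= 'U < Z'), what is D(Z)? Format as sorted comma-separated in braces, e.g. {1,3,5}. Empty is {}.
Constraint 1 (U < Z) on D(U)={3,4,8,10} D(Z)={3,5,6,7}: U {3,4,8,10}->{3,4}; Z {3,5,6,7}->{5,6,7}
So after constraint 1: D(Z) = {5,6,7}

Answer: {5,6,7}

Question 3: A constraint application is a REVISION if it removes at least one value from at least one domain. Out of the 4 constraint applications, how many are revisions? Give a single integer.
Answer: 4

Derivation:
Constraint 1 (U < Z) on D(U)={3,4,8,10} D(Z)={3,5,6,7}: U {3,4,8,10}->{3,4}; Z {3,5,6,7}->{5,6,7} => REVISION
Constraint 2 (U + X = Y) on D(U)={3,4} D(X)={3,4,6,9} D(Y)={4,6,7,8,9}: X {3,4,6,9}->{3,4,6}; Y {4,6,7,8,9}->{6,7,8,9} => REVISION
Constraint 3 (Y < X) on D(Y)={6,7,8,9} D(X)={3,4,6}: Y {6,7,8,9}->{}; X {3,4,6}->{} => REVISION
Constraint 4 (Z < Y) on D(Z)={5,6,7} D(Y)={}: Z {5,6,7}->{} => REVISION
Total revisions = 4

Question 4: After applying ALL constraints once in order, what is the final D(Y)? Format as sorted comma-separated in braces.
Constraint 1 (U < Z) on D(U)={3,4,8,10} D(Z)={3,5,6,7}: U {3,4,8,10}->{3,4}; Z {3,5,6,7}->{5,6,7}
Constraint 2 (U + X = Y) on D(U)={3,4} D(X)={3,4,6,9} D(Y)={4,6,7,8,9}: X {3,4,6,9}->{3,4,6}; Y {4,6,7,8,9}->{6,7,8,9}
Constraint 3 (Y < X) on D(Y)={6,7,8,9} D(X)={3,4,6}: Y {6,7,8,9}->{}; X {3,4,6}->{}
Constraint 4 (Z < Y) on D(Z)={5,6,7} D(Y)={}: Z {5,6,7}->{}
So after all 4 constraints: D(Y) = {}

Answer: {}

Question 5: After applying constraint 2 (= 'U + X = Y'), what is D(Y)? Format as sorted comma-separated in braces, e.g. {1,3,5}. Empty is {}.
Answer: {6,7,8,9}

Derivation:
Constraint 1 (U < Z) on D(U)={3,4,8,10} D(Z)={3,5,6,7}: U {3,4,8,10}->{3,4}; Z {3,5,6,7}->{5,6,7}
Constraint 2 (U + X = Y) on D(U)={3,4} D(X)={3,4,6,9} D(Y)={4,6,7,8,9}: X {3,4,6,9}->{3,4,6}; Y {4,6,7,8,9}->{6,7,8,9}
So after constraint 2: D(Y) = {6,7,8,9}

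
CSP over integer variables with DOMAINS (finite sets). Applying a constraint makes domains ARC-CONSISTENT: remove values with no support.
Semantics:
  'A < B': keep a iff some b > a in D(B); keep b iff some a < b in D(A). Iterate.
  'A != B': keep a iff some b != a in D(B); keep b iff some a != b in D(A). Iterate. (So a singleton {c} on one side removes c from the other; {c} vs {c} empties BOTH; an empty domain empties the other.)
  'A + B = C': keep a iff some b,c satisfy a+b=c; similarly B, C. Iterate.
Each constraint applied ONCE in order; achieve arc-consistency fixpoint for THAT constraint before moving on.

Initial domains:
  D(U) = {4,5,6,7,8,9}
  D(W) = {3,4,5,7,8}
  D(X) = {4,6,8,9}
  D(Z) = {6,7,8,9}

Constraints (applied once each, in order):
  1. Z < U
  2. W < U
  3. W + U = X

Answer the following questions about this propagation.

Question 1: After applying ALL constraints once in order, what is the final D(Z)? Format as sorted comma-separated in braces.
Constraint 1 (Z < U) on D(Z)={6,7,8,9} D(U)={4,5,6,7,8,9}: Z {6,7,8,9}->{6,7,8}; U {4,5,6,7,8,9}->{7,8,9}
Constraint 2 (W < U) on D(W)={3,4,5,7,8} D(U)={7,8,9}: no change
Constraint 3 (W + U = X) on D(W)={3,4,5,7,8} D(U)={7,8,9} D(X)={4,6,8,9}: W {3,4,5,7,8}->{}; U {7,8,9}->{}; X {4,6,8,9}->{}
So after all 3 constraints: D(Z) = {6,7,8}

Answer: {6,7,8}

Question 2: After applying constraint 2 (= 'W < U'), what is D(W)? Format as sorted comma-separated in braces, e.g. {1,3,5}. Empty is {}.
Constraint 1 (Z < U) on D(Z)={6,7,8,9} D(U)={4,5,6,7,8,9}: Z {6,7,8,9}->{6,7,8}; U {4,5,6,7,8,9}->{7,8,9}
Constraint 2 (W < U) on D(W)={3,4,5,7,8} D(U)={7,8,9}: no change
So after constraint 2: D(W) = {3,4,5,7,8}

Answer: {3,4,5,7,8}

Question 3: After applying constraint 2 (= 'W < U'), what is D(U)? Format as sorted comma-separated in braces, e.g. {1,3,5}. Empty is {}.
Constraint 1 (Z < U) on D(Z)={6,7,8,9} D(U)={4,5,6,7,8,9}: Z {6,7,8,9}->{6,7,8}; U {4,5,6,7,8,9}->{7,8,9}
Constraint 2 (W < U) on D(W)={3,4,5,7,8} D(U)={7,8,9}: no change
So after constraint 2: D(U) = {7,8,9}

Answer: {7,8,9}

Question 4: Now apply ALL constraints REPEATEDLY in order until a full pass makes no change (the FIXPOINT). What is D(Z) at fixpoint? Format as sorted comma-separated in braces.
pass 0 (initial): D(Z)={6,7,8,9}
pass 1: U {4,5,6,7,8,9}->{}; W {3,4,5,7,8}->{}; X {4,6,8,9}->{}; Z {6,7,8,9}->{6,7,8}
pass 2: Z {6,7,8}->{}
pass 3: no change
Fixpoint after 3 passes: D(Z) = {}

Answer: {}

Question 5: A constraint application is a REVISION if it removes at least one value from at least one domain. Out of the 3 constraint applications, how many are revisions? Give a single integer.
Answer: 2

Derivation:
Constraint 1 (Z < U) on D(Z)={6,7,8,9} D(U)={4,5,6,7,8,9}: Z {6,7,8,9}->{6,7,8}; U {4,5,6,7,8,9}->{7,8,9} => REVISION
Constraint 2 (W < U) on D(W)={3,4,5,7,8} D(U)={7,8,9}: no change => not a revision
Constraint 3 (W + U = X) on D(W)={3,4,5,7,8} D(U)={7,8,9} D(X)={4,6,8,9}: W {3,4,5,7,8}->{}; U {7,8,9}->{}; X {4,6,8,9}->{} => REVISION
Total revisions = 2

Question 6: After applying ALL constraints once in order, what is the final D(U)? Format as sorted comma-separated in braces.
Answer: {}

Derivation:
Constraint 1 (Z < U) on D(Z)={6,7,8,9} D(U)={4,5,6,7,8,9}: Z {6,7,8,9}->{6,7,8}; U {4,5,6,7,8,9}->{7,8,9}
Constraint 2 (W < U) on D(W)={3,4,5,7,8} D(U)={7,8,9}: no change
Constraint 3 (W + U = X) on D(W)={3,4,5,7,8} D(U)={7,8,9} D(X)={4,6,8,9}: W {3,4,5,7,8}->{}; U {7,8,9}->{}; X {4,6,8,9}->{}
So after all 3 constraints: D(U) = {}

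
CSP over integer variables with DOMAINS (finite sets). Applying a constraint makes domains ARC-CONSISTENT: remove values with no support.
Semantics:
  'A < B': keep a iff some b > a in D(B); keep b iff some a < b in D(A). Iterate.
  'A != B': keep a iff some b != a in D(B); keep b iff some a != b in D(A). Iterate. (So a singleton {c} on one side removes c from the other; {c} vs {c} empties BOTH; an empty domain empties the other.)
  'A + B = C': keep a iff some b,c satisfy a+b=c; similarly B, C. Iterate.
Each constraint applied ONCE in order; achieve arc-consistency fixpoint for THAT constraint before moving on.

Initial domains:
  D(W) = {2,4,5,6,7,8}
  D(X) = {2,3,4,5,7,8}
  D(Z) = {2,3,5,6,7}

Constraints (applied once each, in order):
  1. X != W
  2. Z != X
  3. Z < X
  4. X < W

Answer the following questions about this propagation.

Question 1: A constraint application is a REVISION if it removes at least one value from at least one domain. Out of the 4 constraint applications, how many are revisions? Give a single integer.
Constraint 1 (X != W) on D(X)={2,3,4,5,7,8} D(W)={2,4,5,6,7,8}: no change => not a revision
Constraint 2 (Z != X) on D(Z)={2,3,5,6,7} D(X)={2,3,4,5,7,8}: no change => not a revision
Constraint 3 (Z < X) on D(Z)={2,3,5,6,7} D(X)={2,3,4,5,7,8}: X {2,3,4,5,7,8}->{3,4,5,7,8} => REVISION
Constraint 4 (X < W) on D(X)={3,4,5,7,8} D(W)={2,4,5,6,7,8}: X {3,4,5,7,8}->{3,4,5,7}; W {2,4,5,6,7,8}->{4,5,6,7,8} => REVISION
Total revisions = 2

Answer: 2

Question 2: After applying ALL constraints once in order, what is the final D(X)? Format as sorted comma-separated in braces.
Constraint 1 (X != W) on D(X)={2,3,4,5,7,8} D(W)={2,4,5,6,7,8}: no change
Constraint 2 (Z != X) on D(Z)={2,3,5,6,7} D(X)={2,3,4,5,7,8}: no change
Constraint 3 (Z < X) on D(Z)={2,3,5,6,7} D(X)={2,3,4,5,7,8}: X {2,3,4,5,7,8}->{3,4,5,7,8}
Constraint 4 (X < W) on D(X)={3,4,5,7,8} D(W)={2,4,5,6,7,8}: X {3,4,5,7,8}->{3,4,5,7}; W {2,4,5,6,7,8}->{4,5,6,7,8}
So after all 4 constraints: D(X) = {3,4,5,7}

Answer: {3,4,5,7}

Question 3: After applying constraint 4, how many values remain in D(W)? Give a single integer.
Answer: 5

Derivation:
Constraint 1 (X != W) on D(X)={2,3,4,5,7,8} D(W)={2,4,5,6,7,8}: no change
Constraint 2 (Z != X) on D(Z)={2,3,5,6,7} D(X)={2,3,4,5,7,8}: no change
Constraint 3 (Z < X) on D(Z)={2,3,5,6,7} D(X)={2,3,4,5,7,8}: X {2,3,4,5,7,8}->{3,4,5,7,8}
Constraint 4 (X < W) on D(X)={3,4,5,7,8} D(W)={2,4,5,6,7,8}: X {3,4,5,7,8}->{3,4,5,7}; W {2,4,5,6,7,8}->{4,5,6,7,8}
So after constraint 4: D(W)={4,5,6,7,8}, size = 5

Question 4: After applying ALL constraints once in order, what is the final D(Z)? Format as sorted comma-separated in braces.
Answer: {2,3,5,6,7}

Derivation:
Constraint 1 (X != W) on D(X)={2,3,4,5,7,8} D(W)={2,4,5,6,7,8}: no change
Constraint 2 (Z != X) on D(Z)={2,3,5,6,7} D(X)={2,3,4,5,7,8}: no change
Constraint 3 (Z < X) on D(Z)={2,3,5,6,7} D(X)={2,3,4,5,7,8}: X {2,3,4,5,7,8}->{3,4,5,7,8}
Constraint 4 (X < W) on D(X)={3,4,5,7,8} D(W)={2,4,5,6,7,8}: X {3,4,5,7,8}->{3,4,5,7}; W {2,4,5,6,7,8}->{4,5,6,7,8}
So after all 4 constraints: D(Z) = {2,3,5,6,7}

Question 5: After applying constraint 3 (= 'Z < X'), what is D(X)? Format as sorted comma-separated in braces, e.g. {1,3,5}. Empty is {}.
Constraint 1 (X != W) on D(X)={2,3,4,5,7,8} D(W)={2,4,5,6,7,8}: no change
Constraint 2 (Z != X) on D(Z)={2,3,5,6,7} D(X)={2,3,4,5,7,8}: no change
Constraint 3 (Z < X) on D(Z)={2,3,5,6,7} D(X)={2,3,4,5,7,8}: X {2,3,4,5,7,8}->{3,4,5,7,8}
So after constraint 3: D(X) = {3,4,5,7,8}

Answer: {3,4,5,7,8}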